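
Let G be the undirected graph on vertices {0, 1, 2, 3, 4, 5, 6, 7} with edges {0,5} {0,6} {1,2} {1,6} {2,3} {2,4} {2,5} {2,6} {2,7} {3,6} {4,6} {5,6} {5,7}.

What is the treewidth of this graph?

2

A width-2 tree decomposition is:
Bags: B1 = {2, 5, 6}  B2 = {1, 2, 6}  B3 = {2, 4, 6}  B4 = {2, 5, 7}  B5 = {0, 5, 6}  B6 = {2, 3, 6}
Tree: B1–B2, B1–B3, B1–B4, B1–B5, B1–B6
The largest bag has 3 vertices, giving width 2; this decomposition certifies tw(G) ≤ 2. On the other hand G contains the 3-clique {0, 5, 6}. A clique must lie in a single bag of any decomposition, so no decomposition can have width below 2. Hence tw(G) = 2 exactly.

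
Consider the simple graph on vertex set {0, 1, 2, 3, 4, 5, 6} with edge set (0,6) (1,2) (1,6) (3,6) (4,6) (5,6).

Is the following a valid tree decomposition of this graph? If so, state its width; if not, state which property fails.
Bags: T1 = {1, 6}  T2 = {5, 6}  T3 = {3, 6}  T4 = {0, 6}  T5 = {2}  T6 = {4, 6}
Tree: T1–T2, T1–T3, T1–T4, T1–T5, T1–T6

A tree decomposition must satisfy three properties: every vertex lies in some bag; for every edge, both endpoints lie together in some bag; and for every vertex, the bags containing it form a connected subtree. Here edge (1,2) lies in no bag, so the decomposition is invalid.

No — edge (1,2) lies in no bag.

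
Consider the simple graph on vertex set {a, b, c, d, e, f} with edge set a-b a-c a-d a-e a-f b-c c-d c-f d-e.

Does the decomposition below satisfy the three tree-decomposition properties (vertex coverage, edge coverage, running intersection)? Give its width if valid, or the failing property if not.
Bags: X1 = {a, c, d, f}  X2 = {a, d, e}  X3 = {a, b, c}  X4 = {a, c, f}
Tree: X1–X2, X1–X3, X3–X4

No — bags containing vertex f are not connected in the tree.

A tree decomposition must satisfy three properties: every vertex lies in some bag; for every edge, both endpoints lie together in some bag; and for every vertex, the bags containing it form a connected subtree. Here bags containing vertex f are not connected in the tree, so the decomposition is invalid.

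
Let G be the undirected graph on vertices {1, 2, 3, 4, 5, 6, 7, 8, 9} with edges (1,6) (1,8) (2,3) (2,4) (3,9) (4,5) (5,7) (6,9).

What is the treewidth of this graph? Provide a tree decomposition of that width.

Every bag has size at most 2, so the width is 2 − 1 = 1 and tw(G) ≤ 1. Any graph with an edge has treewidth ≥ 1, and G has the edge 7–5. Therefore the treewidth is 1.

Treewidth 1.
One optimal decomposition is:
Bags: B1 = {5, 7}  B2 = {4, 5}  B3 = {2, 4}  B4 = {2, 3}  B5 = {3, 9}  B6 = {6, 9}  B7 = {1, 6}  B8 = {1, 8}
Tree: B1–B2, B2–B3, B3–B4, B4–B5, B5–B6, B6–B7, B7–B8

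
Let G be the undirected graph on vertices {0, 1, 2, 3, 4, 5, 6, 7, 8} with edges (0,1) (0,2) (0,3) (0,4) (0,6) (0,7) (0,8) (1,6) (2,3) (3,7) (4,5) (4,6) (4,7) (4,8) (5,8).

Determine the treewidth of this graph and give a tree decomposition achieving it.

Treewidth 2.
One such decomposition:
Bags: B1 = {0, 4, 7}  B2 = {0, 4, 8}  B3 = {0, 3, 7}  B4 = {0, 2, 3}  B5 = {0, 4, 6}  B6 = {4, 5, 8}  B7 = {0, 1, 6}
Tree: B1–B2, B1–B3, B3–B4, B1–B5, B2–B6, B5–B7

Every bag has size at most 3, so the width is 3 − 1 = 2 and tw(G) ≤ 2. On the other hand G contains the 3-clique {0, 1, 6}. A clique must lie in a single bag of any decomposition, so no decomposition can have width below 2. Combining the bounds, tw(G) = 2.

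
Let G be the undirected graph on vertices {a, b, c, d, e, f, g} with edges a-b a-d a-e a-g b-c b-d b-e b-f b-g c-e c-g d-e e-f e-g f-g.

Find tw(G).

A width-3 tree decomposition is:
Bags: B1 = {a, b, e, g}  B2 = {b, e, f, g}  B3 = {a, b, d, e}  B4 = {b, c, e, g}
Tree: B1–B2, B1–B3, B2–B4
Every bag has size at most 4, so the width is 4 − 1 = 3 and tw(G) ≤ 3. On the other hand G contains the 4-clique {a, b, d, e}. A clique must lie in a single bag of any decomposition, so no decomposition can have width below 3. Therefore the treewidth is 3.

3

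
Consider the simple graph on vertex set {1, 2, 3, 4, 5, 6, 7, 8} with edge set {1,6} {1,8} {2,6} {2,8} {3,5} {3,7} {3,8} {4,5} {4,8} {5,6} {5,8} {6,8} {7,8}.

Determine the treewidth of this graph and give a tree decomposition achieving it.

The largest bag has 3 vertices, giving width 2; this decomposition certifies tw(G) ≤ 2. On the other hand G contains the 3-clique {1, 6, 8}. A clique must lie in a single bag of any decomposition, so no decomposition can have width below 2. The upper and lower bounds meet at 2, so that is the treewidth.

Treewidth 2.
One such decomposition:
Bags: B1 = {3, 5, 8}  B2 = {5, 6, 8}  B3 = {1, 6, 8}  B4 = {4, 5, 8}  B5 = {2, 6, 8}  B6 = {3, 7, 8}
Tree: B1–B2, B2–B3, B1–B4, B3–B5, B1–B6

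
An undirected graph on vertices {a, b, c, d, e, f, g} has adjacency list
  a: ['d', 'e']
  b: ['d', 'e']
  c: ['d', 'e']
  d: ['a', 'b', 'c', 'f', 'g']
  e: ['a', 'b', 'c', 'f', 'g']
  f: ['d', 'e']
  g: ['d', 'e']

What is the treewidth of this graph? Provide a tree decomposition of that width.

The largest bag has 3 vertices, giving width 2; this decomposition certifies tw(G) ≤ 2. Since e–a–d–b–e is a cycle in G, G is not acyclic. Forests are exactly the graphs of treewidth ≤ 1, so tw(G) ≥ 2. Hence tw(G) = 2 exactly.

Treewidth 2.
One optimal decomposition is:
Bags: B1 = {a, d, e}  B2 = {b, d, e}  B3 = {c, d, e}  B4 = {d, e, f}  B5 = {d, e, g}
Tree: B1–B2, B2–B3, B3–B4, B4–B5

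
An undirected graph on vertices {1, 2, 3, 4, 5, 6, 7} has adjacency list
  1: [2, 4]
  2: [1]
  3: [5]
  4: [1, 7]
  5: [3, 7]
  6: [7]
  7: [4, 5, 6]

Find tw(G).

1

A width-1 tree decomposition is:
Bags: B1 = {4, 7}  B2 = {5, 7}  B3 = {3, 5}  B4 = {1, 4}  B5 = {6, 7}  B6 = {1, 2}
Tree: B1–B2, B2–B3, B1–B4, B1–B5, B4–B6
Every bag has size at most 2, so the width is 2 − 1 = 1 and tw(G) ≤ 1. Any graph with an edge has treewidth ≥ 1, and G has the edge 7–4. Combining the bounds, tw(G) = 1.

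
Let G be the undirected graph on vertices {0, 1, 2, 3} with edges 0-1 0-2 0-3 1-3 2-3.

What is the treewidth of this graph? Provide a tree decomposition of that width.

Treewidth 2.
One such decomposition:
Bags: B1 = {0, 1, 3}  B2 = {0, 2, 3}
Tree: B1–B2

Each bag holds 3 vertices, so the decomposition has width 2, which upper-bounds the treewidth. On the other hand G contains the 3-clique {0, 1, 3}. A clique must lie in a single bag of any decomposition, so no decomposition can have width below 2. Therefore the treewidth is 2.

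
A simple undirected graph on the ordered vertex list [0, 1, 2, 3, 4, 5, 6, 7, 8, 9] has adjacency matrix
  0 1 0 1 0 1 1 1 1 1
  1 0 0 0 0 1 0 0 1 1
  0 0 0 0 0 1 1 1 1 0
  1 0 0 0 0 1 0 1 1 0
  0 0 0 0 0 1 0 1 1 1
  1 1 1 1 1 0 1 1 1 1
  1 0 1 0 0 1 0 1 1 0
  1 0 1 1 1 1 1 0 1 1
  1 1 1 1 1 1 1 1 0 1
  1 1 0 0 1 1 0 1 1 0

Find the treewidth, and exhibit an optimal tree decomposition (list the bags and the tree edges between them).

Treewidth 4.
One optimal decomposition is:
Bags: B1 = {0, 5, 7, 8, 9}  B2 = {0, 3, 5, 7, 8}  B3 = {0, 5, 6, 7, 8}  B4 = {2, 5, 6, 7, 8}  B5 = {4, 5, 7, 8, 9}  B6 = {0, 1, 5, 8, 9}
Tree: B1–B2, B2–B3, B3–B4, B1–B5, B1–B6

Each bag holds 5 vertices, so the decomposition has width 4, which upper-bounds the treewidth. For the lower bound, the 5 vertices {0, 1, 5, 8, 9} are pairwise adjacent, and any tree decomposition puts a clique entirely inside one bag — forcing width ≥ 4. Hence tw(G) = 4 exactly.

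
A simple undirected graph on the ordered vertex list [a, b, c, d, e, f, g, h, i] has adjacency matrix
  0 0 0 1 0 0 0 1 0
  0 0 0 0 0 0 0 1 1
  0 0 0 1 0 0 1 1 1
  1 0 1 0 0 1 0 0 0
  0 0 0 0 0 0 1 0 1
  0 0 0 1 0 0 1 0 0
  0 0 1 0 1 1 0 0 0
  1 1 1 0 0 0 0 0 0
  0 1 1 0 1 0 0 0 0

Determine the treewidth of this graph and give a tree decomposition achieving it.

Every bag has size at most 4, so the width is 4 − 1 = 3 and tw(G) ≤ 3. For the lower bound: the 4 vertex sets {a,d,f}, {g}, {c}, {b,e,h,i} are disjoint, each induces a connected subgraph, and every pair is joined by at least one edge of G. Contracting each set to a single vertex therefore yields K_{4} as a minor, and since treewidth is minor-monotone, tw(G) ≥ tw(K_{4}) = 3. Hence tw(G) = 3 exactly.

Treewidth 3.
Bags: B1 = {a, d, f, g}  B2 = {a, c, d, g}  B3 = {a, c, g, h}  B4 = {c, e, g, h}  B5 = {c, e, h, i}  B6 = {b, e, h, i}
Tree: B1–B2, B2–B3, B3–B4, B4–B5, B5–B6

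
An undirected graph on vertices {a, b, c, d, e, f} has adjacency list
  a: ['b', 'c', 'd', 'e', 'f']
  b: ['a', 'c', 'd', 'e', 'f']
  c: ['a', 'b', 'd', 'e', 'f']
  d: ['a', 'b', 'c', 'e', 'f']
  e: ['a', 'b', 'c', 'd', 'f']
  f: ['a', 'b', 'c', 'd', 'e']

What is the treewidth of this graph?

A width-5 tree decomposition is:
Bags: B1 = {a, b, c, d, e, f}
Tree: (single bag)
With just one bag of size 6, the width is 6 − 1 = 5, so tw(G) ≤ 5. For the lower bound, the 6 vertices {a, b, c, d, e, f} are pairwise adjacent, and any tree decomposition puts a clique entirely inside one bag — forcing width ≥ 5. Hence tw(G) = 5 exactly.

5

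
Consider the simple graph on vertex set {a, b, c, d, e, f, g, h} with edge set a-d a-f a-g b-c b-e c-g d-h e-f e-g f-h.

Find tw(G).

2

A width-2 tree decomposition is:
Bags: B1 = {b, c, e}  B2 = {c, e, g}  B3 = {e, f, g}  B4 = {a, f, g}  B5 = {a, f, h}  B6 = {a, d, h}
Tree: B1–B2, B2–B3, B3–B4, B4–B5, B5–B6
The largest bag has 3 vertices, giving width 2; this decomposition certifies tw(G) ≤ 2. The edges b–c–g–e–b form a cycle, so G is not a tree and its treewidth is at least 2. Combining the bounds, tw(G) = 2.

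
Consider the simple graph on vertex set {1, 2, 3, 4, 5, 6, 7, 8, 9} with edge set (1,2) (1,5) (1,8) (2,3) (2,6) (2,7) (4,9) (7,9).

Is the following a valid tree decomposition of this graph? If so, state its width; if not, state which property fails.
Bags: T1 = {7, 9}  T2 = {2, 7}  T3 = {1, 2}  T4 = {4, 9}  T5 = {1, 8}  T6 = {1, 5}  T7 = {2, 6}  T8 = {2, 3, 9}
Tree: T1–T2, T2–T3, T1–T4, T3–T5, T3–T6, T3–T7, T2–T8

A tree decomposition must satisfy three properties: every vertex lies in some bag; for every edge, both endpoints lie together in some bag; and for every vertex, the bags containing it form a connected subtree. Here bags containing vertex 9 are not connected in the tree, so the decomposition is invalid.

No — bags containing vertex 9 are not connected in the tree.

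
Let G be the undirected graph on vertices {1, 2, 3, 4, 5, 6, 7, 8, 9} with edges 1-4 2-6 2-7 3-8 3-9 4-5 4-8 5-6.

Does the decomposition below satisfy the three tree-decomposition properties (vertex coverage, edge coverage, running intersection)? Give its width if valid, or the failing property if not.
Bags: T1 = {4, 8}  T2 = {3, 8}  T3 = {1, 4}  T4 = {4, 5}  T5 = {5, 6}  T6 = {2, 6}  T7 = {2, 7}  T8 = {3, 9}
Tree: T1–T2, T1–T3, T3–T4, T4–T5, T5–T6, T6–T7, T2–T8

Yes; width 1.

Every vertex of G appears in some bag (union = {1, 2, 3, 4, 5, 6, 7, 8, 9}); every edge is covered by a bag; and for each vertex v the set of bags containing v is connected in the bag tree. The decomposition is therefore valid. The largest bag has 2 vertices, so the width is 1.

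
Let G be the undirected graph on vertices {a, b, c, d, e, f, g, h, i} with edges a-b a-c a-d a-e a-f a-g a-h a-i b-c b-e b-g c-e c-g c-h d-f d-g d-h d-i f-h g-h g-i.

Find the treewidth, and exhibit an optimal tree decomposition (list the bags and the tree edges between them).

Treewidth 3.
One optimal decomposition is:
Bags: B1 = {a, c, g, h}  B2 = {a, b, c, g}  B3 = {a, d, g, h}  B4 = {a, d, f, h}  B5 = {a, d, g, i}  B6 = {a, b, c, e}
Tree: B1–B2, B1–B3, B3–B4, B3–B5, B2–B6

Every bag has size at most 4, so the width is 4 − 1 = 3 and tw(G) ≤ 3. For the lower bound, the 4 vertices {a, d, g, h} are pairwise adjacent, and any tree decomposition puts a clique entirely inside one bag — forcing width ≥ 3. Hence tw(G) = 3 exactly.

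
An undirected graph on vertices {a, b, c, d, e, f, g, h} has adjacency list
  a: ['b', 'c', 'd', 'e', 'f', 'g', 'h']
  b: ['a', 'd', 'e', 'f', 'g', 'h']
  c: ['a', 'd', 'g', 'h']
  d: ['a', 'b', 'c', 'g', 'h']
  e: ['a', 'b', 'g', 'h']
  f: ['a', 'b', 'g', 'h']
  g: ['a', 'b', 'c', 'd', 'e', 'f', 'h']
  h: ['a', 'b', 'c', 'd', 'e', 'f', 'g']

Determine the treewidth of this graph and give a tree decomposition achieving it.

Treewidth 4.
Bags: B1 = {a, b, f, g, h}  B2 = {a, b, d, g, h}  B3 = {a, b, e, g, h}  B4 = {a, c, d, g, h}
Tree: B1–B2, B1–B3, B2–B4

The largest bag has 5 vertices, giving width 4; this decomposition certifies tw(G) ≤ 4. On the other hand G contains the 5-clique {a, c, d, g, h}. A clique must lie in a single bag of any decomposition, so no decomposition can have width below 4. Combining the bounds, tw(G) = 4.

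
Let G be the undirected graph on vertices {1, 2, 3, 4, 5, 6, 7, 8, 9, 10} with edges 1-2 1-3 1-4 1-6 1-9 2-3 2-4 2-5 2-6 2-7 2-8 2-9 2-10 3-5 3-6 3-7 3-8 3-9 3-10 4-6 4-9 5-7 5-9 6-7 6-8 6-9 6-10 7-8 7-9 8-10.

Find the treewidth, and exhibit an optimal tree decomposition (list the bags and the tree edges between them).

The largest bag has 5 vertices, giving width 4; this decomposition certifies tw(G) ≤ 4. Conversely, {2, 3, 5, 7, 9} is a clique of size 5, and the vertices of any clique must share a bag in every tree decomposition; so some bag has ≥ 5 vertices and tw(G) ≥ 4. Therefore the treewidth is 4.

Treewidth 4.
One optimal decomposition is:
Bags: B1 = {2, 3, 6, 7, 8}  B2 = {2, 3, 6, 7, 9}  B3 = {2, 3, 5, 7, 9}  B4 = {2, 3, 6, 8, 10}  B5 = {1, 2, 3, 6, 9}  B6 = {1, 2, 4, 6, 9}
Tree: B1–B2, B2–B3, B1–B4, B2–B5, B5–B6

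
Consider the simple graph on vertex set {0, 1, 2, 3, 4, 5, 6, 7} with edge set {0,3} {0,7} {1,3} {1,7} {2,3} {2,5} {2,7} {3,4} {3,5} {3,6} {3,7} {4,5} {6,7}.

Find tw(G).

2

A width-2 tree decomposition is:
Bags: B1 = {2, 3, 7}  B2 = {3, 6, 7}  B3 = {2, 3, 5}  B4 = {1, 3, 7}  B5 = {3, 4, 5}  B6 = {0, 3, 7}
Tree: B1–B2, B1–B3, B2–B4, B3–B5, B2–B6
Every bag has size at most 3, so the width is 3 − 1 = 2 and tw(G) ≤ 2. For the lower bound, the 3 vertices {3, 4, 5} are pairwise adjacent, and any tree decomposition puts a clique entirely inside one bag — forcing width ≥ 2. Combining the bounds, tw(G) = 2.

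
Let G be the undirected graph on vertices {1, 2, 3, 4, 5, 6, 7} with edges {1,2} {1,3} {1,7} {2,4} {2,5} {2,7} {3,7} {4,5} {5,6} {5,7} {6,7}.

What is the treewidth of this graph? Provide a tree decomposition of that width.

Treewidth 2.
One optimal decomposition is:
Bags: B1 = {2, 5, 7}  B2 = {1, 2, 7}  B3 = {2, 4, 5}  B4 = {5, 6, 7}  B5 = {1, 3, 7}
Tree: B1–B2, B1–B3, B1–B4, B2–B5

Each bag holds 3 vertices, so the decomposition has width 2, which upper-bounds the treewidth. For the lower bound, the 3 vertices {2, 4, 5} are pairwise adjacent, and any tree decomposition puts a clique entirely inside one bag — forcing width ≥ 2. Combining the bounds, tw(G) = 2.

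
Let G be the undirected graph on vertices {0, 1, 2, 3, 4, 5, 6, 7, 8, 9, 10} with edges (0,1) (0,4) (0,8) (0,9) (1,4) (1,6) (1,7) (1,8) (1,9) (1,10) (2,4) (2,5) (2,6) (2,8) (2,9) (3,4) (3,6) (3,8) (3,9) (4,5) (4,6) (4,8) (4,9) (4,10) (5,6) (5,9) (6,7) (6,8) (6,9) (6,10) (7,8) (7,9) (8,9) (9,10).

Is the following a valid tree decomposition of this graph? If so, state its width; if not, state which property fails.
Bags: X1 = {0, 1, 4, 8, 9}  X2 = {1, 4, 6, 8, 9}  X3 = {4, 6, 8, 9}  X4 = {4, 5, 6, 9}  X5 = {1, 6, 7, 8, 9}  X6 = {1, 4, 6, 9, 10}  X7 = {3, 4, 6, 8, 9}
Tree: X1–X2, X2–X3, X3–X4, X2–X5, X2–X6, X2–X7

A tree decomposition must satisfy three properties: every vertex lies in some bag; for every edge, both endpoints lie together in some bag; and for every vertex, the bags containing it form a connected subtree. Here vertex 2 appears in no bag, so the decomposition is invalid.

No — vertex 2 appears in no bag.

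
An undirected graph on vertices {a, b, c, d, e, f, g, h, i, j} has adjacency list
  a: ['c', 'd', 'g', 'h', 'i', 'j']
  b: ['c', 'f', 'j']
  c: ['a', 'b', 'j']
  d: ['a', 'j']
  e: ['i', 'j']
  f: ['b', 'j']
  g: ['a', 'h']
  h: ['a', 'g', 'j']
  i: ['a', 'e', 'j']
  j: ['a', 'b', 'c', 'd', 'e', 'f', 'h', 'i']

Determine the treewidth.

2

A width-2 tree decomposition is:
Bags: B1 = {a, i, j}  B2 = {a, h, j}  B3 = {a, g, h}  B4 = {a, c, j}  B5 = {a, d, j}  B6 = {b, c, j}  B7 = {b, f, j}  B8 = {e, i, j}
Tree: B1–B2, B2–B3, B2–B4, B4–B5, B4–B6, B6–B7, B1–B8
The largest bag has 3 vertices, giving width 2; this decomposition certifies tw(G) ≤ 2. Conversely, {a, g, h} is a clique of size 3, and the vertices of any clique must share a bag in every tree decomposition; so some bag has ≥ 3 vertices and tw(G) ≥ 2. Therefore the treewidth is 2.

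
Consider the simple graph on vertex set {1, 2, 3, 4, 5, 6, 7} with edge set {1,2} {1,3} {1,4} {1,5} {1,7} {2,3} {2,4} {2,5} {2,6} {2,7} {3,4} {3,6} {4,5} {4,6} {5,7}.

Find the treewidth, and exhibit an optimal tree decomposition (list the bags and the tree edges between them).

Treewidth 3.
One such decomposition:
Bags: B1 = {2, 3, 4, 6}  B2 = {1, 2, 3, 4}  B3 = {1, 2, 4, 5}  B4 = {1, 2, 5, 7}
Tree: B1–B2, B2–B3, B3–B4

The largest bag has 4 vertices, giving width 3; this decomposition certifies tw(G) ≤ 3. On the other hand G contains the 4-clique {1, 2, 3, 4}. A clique must lie in a single bag of any decomposition, so no decomposition can have width below 3. Hence tw(G) = 3 exactly.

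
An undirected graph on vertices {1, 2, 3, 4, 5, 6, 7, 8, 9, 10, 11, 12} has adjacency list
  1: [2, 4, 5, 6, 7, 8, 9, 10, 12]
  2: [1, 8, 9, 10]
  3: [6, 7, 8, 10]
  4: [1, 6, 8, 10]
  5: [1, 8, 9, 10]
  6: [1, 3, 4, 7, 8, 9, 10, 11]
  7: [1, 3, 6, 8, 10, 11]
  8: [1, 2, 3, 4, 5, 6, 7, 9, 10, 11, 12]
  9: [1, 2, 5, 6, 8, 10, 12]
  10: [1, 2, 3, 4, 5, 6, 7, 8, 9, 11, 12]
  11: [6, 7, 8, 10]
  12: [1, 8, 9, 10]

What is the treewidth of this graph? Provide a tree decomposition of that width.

Every bag has size at most 5, so the width is 5 − 1 = 4 and tw(G) ≤ 4. For the lower bound, the 5 vertices {6, 7, 8, 10, 11} are pairwise adjacent, and any tree decomposition puts a clique entirely inside one bag — forcing width ≥ 4. Therefore the treewidth is 4.

Treewidth 4.
One optimal decomposition is:
Bags: B1 = {1, 6, 8, 9, 10}  B2 = {1, 6, 7, 8, 10}  B3 = {1, 2, 8, 9, 10}  B4 = {1, 5, 8, 9, 10}  B5 = {6, 7, 8, 10, 11}  B6 = {1, 4, 6, 8, 10}  B7 = {1, 8, 9, 10, 12}  B8 = {3, 6, 7, 8, 10}
Tree: B1–B2, B1–B3, B1–B4, B2–B5, B1–B6, B3–B7, B2–B8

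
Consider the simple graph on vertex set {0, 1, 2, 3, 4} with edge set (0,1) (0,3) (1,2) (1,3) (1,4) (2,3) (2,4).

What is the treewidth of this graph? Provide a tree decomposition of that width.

Every bag has size at most 3, so the width is 3 − 1 = 2 and tw(G) ≤ 2. On the other hand G contains the 3-clique {0, 1, 3}. A clique must lie in a single bag of any decomposition, so no decomposition can have width below 2. Combining the bounds, tw(G) = 2.

Treewidth 2.
One such decomposition:
Bags: B1 = {0, 1, 3}  B2 = {1, 2, 3}  B3 = {1, 2, 4}
Tree: B1–B2, B2–B3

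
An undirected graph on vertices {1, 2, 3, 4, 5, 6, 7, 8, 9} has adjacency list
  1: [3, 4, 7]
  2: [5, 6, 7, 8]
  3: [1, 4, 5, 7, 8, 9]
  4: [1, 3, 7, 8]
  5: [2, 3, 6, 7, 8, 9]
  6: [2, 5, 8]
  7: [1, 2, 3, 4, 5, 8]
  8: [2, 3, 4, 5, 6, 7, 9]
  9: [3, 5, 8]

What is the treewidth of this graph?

A width-3 tree decomposition is:
Bags: B1 = {3, 5, 7, 8}  B2 = {3, 5, 8, 9}  B3 = {2, 5, 7, 8}  B4 = {2, 5, 6, 8}  B5 = {3, 4, 7, 8}  B6 = {1, 3, 4, 7}
Tree: B1–B2, B1–B3, B3–B4, B1–B5, B5–B6
The largest bag has 4 vertices, giving width 3; this decomposition certifies tw(G) ≤ 3. For the lower bound, the 4 vertices {3, 4, 7, 8} are pairwise adjacent, and any tree decomposition puts a clique entirely inside one bag — forcing width ≥ 3. The upper and lower bounds meet at 3, so that is the treewidth.

3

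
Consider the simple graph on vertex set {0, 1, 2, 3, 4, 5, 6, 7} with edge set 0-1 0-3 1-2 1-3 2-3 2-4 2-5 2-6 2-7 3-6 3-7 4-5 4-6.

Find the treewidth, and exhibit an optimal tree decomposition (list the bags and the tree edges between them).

Treewidth 2.
One optimal decomposition is:
Bags: B1 = {1, 2, 3}  B2 = {2, 3, 7}  B3 = {2, 3, 6}  B4 = {0, 1, 3}  B5 = {2, 4, 6}  B6 = {2, 4, 5}
Tree: B1–B2, B2–B3, B1–B4, B3–B5, B5–B6

The largest bag has 3 vertices, giving width 2; this decomposition certifies tw(G) ≤ 2. For the lower bound, the 3 vertices {0, 1, 3} are pairwise adjacent, and any tree decomposition puts a clique entirely inside one bag — forcing width ≥ 2. Combining the bounds, tw(G) = 2.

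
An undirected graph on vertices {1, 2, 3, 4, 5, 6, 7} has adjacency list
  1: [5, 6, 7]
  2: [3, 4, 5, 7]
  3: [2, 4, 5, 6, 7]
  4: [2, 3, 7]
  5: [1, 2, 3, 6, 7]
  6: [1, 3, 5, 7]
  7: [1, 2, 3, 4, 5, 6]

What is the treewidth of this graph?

3

A width-3 tree decomposition is:
Bags: B1 = {2, 3, 5, 7}  B2 = {3, 5, 6, 7}  B3 = {1, 5, 6, 7}  B4 = {2, 3, 4, 7}
Tree: B1–B2, B2–B3, B1–B4
Every bag has size at most 4, so the width is 4 − 1 = 3 and tw(G) ≤ 3. For the lower bound, the 4 vertices {1, 5, 6, 7} are pairwise adjacent, and any tree decomposition puts a clique entirely inside one bag — forcing width ≥ 3. The upper and lower bounds meet at 3, so that is the treewidth.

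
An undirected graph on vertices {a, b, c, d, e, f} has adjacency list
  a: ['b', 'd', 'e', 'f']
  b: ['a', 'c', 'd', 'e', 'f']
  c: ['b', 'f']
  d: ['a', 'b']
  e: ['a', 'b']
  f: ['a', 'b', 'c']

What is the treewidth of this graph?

2

A width-2 tree decomposition is:
Bags: B1 = {a, b, d}  B2 = {a, b, e}  B3 = {a, b, f}  B4 = {b, c, f}
Tree: B1–B2, B1–B3, B3–B4
Every bag has size at most 3, so the width is 3 − 1 = 2 and tw(G) ≤ 2. On the other hand G contains the 3-clique {b, c, f}. A clique must lie in a single bag of any decomposition, so no decomposition can have width below 2. The upper and lower bounds meet at 2, so that is the treewidth.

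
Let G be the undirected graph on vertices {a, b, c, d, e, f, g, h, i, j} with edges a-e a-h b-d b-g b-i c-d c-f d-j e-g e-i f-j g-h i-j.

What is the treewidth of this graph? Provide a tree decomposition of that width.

Treewidth 2.
One optimal decomposition is:
Bags: B1 = {c, d, f}  B2 = {d, f, j}  B3 = {b, d, j}  B4 = {b, i, j}  B5 = {b, g, i}  B6 = {e, g, i}  B7 = {e, g, h}  B8 = {a, e, h}
Tree: B1–B2, B2–B3, B3–B4, B4–B5, B5–B6, B6–B7, B7–B8

Every bag has size at most 3, so the width is 3 − 1 = 2 and tw(G) ≤ 2. For the lower bound, G contains the cycle c–f–j–d–c, so G is not a forest; only forests have treewidth ≤ 1, hence tw(G) ≥ 2. Hence tw(G) = 2 exactly.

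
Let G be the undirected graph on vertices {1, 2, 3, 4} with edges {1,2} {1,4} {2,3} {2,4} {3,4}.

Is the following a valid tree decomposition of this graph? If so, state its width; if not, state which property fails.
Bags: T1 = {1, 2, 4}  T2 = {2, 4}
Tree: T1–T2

A tree decomposition must satisfy three properties: every vertex lies in some bag; for every edge, both endpoints lie together in some bag; and for every vertex, the bags containing it form a connected subtree. Here vertex 3 appears in no bag, so the decomposition is invalid.

No — vertex 3 appears in no bag.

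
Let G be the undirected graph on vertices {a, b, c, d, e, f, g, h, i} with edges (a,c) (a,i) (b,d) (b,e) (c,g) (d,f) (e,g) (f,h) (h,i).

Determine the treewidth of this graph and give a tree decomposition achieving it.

Treewidth 2.
Bags: B1 = {c, e, g}  B2 = {b, c, e}  B3 = {b, c, d}  B4 = {c, d, f}  B5 = {c, f, h}  B6 = {c, h, i}  B7 = {a, c, i}
Tree: B1–B2, B2–B3, B3–B4, B4–B5, B5–B6, B6–B7

Each bag holds 3 vertices, so the decomposition has width 2, which upper-bounds the treewidth. For the lower bound, G contains the cycle c–g–e–b–d–f–h–i–a–c, so G is not a forest; only forests have treewidth ≤ 1, hence tw(G) ≥ 2. The upper and lower bounds meet at 2, so that is the treewidth.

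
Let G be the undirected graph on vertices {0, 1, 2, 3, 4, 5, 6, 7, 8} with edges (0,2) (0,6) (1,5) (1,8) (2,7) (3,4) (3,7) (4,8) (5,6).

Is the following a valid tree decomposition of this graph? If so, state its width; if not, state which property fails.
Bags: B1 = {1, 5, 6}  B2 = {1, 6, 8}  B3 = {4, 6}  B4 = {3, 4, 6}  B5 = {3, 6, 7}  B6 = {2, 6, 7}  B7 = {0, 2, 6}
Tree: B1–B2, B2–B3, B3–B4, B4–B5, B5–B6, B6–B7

No — edge (8,4) lies in no bag.

A tree decomposition must satisfy three properties: every vertex lies in some bag; for every edge, both endpoints lie together in some bag; and for every vertex, the bags containing it form a connected subtree. Here edge (8,4) lies in no bag, so the decomposition is invalid.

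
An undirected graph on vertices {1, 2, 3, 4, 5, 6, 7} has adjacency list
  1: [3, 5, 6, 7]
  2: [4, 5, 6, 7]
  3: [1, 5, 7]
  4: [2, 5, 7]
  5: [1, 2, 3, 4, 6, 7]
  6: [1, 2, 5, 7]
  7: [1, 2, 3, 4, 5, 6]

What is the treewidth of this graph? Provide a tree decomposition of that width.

Each bag holds 4 vertices, so the decomposition has width 3, which upper-bounds the treewidth. For the lower bound, the 4 vertices {1, 3, 5, 7} are pairwise adjacent, and any tree decomposition puts a clique entirely inside one bag — forcing width ≥ 3. Hence tw(G) = 3 exactly.

Treewidth 3.
One such decomposition:
Bags: B1 = {1, 5, 6, 7}  B2 = {2, 5, 6, 7}  B3 = {1, 3, 5, 7}  B4 = {2, 4, 5, 7}
Tree: B1–B2, B1–B3, B2–B4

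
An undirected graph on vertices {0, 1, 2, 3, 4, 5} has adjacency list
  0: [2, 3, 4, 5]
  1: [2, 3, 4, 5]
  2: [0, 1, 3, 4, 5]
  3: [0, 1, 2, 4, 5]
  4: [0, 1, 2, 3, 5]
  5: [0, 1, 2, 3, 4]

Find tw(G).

4

A width-4 tree decomposition is:
Bags: B1 = {0, 2, 3, 4, 5}  B2 = {1, 2, 3, 4, 5}
Tree: B1–B2
Each bag holds 5 vertices, so the decomposition has width 4, which upper-bounds the treewidth. For the lower bound, the 5 vertices {0, 2, 3, 4, 5} are pairwise adjacent, and any tree decomposition puts a clique entirely inside one bag — forcing width ≥ 4. The upper and lower bounds meet at 4, so that is the treewidth.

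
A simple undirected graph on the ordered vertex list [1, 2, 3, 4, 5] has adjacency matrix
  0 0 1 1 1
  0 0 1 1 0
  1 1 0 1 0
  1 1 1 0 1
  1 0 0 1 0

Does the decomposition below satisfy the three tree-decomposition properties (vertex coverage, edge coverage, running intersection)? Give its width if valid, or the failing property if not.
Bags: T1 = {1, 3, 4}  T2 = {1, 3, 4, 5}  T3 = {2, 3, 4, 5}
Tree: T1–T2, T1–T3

No — bags containing vertex 5 are not connected in the tree.

A tree decomposition must satisfy three properties: every vertex lies in some bag; for every edge, both endpoints lie together in some bag; and for every vertex, the bags containing it form a connected subtree. Here bags containing vertex 5 are not connected in the tree, so the decomposition is invalid.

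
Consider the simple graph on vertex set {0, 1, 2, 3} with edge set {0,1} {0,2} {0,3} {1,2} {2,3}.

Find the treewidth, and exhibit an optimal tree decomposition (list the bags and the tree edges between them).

Treewidth 2.
Bags: B1 = {0, 2, 3}  B2 = {0, 1, 2}
Tree: B1–B2

Every bag has size at most 3, so the width is 3 − 1 = 2 and tw(G) ≤ 2. On the other hand G contains the 3-clique {0, 1, 2}. A clique must lie in a single bag of any decomposition, so no decomposition can have width below 2. The upper and lower bounds meet at 2, so that is the treewidth.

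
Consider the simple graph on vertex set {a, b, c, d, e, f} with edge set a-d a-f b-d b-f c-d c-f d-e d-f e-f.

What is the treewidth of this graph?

A width-2 tree decomposition is:
Bags: B1 = {a, d, f}  B2 = {d, e, f}  B3 = {b, d, f}  B4 = {c, d, f}
Tree: B1–B2, B1–B3, B2–B4
The largest bag has 3 vertices, giving width 2; this decomposition certifies tw(G) ≤ 2. For the lower bound, the 3 vertices {d, e, f} are pairwise adjacent, and any tree decomposition puts a clique entirely inside one bag — forcing width ≥ 2. The upper and lower bounds meet at 2, so that is the treewidth.

2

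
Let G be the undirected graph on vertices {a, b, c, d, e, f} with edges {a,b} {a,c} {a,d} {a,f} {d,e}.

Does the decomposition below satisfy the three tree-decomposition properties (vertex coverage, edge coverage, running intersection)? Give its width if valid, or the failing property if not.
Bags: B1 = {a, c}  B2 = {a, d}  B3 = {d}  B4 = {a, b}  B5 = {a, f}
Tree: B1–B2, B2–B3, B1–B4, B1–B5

A tree decomposition must satisfy three properties: every vertex lies in some bag; for every edge, both endpoints lie together in some bag; and for every vertex, the bags containing it form a connected subtree. Here vertex e appears in no bag, so the decomposition is invalid.

No — vertex e appears in no bag.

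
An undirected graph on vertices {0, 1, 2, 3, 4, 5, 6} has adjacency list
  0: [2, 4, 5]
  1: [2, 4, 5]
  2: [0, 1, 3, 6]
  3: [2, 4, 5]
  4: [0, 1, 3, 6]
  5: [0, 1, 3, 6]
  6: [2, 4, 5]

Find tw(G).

A width-3 tree decomposition is:
Bags: B1 = {1, 2, 4, 5}  B2 = {2, 3, 4, 5}  B3 = {2, 4, 5, 6}  B4 = {0, 2, 4, 5}
Tree: B1–B2, B2–B3, B3–B4
Every bag has size at most 4, so the width is 4 − 1 = 3 and tw(G) ≤ 3. For the lower bound: the 4 vertex sets {1,4}, {2,3}, {5}, {6} are disjoint, each induces a connected subgraph, and every pair is joined by at least one edge of G. Contracting each set to a single vertex therefore yields K_{4} as a minor, and since treewidth is minor-monotone, tw(G) ≥ tw(K_{4}) = 3. Combining the bounds, tw(G) = 3.

3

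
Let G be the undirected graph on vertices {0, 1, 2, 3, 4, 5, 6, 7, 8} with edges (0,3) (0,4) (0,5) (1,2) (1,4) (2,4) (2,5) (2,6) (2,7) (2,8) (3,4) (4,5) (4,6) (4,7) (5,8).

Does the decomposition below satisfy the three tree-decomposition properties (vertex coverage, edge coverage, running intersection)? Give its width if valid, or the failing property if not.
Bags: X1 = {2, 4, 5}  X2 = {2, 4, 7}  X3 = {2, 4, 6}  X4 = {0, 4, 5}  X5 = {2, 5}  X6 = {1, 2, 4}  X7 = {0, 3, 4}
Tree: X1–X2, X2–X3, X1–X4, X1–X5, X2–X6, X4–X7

A tree decomposition must satisfy three properties: every vertex lies in some bag; for every edge, both endpoints lie together in some bag; and for every vertex, the bags containing it form a connected subtree. Here vertex 8 appears in no bag, so the decomposition is invalid.

No — vertex 8 appears in no bag.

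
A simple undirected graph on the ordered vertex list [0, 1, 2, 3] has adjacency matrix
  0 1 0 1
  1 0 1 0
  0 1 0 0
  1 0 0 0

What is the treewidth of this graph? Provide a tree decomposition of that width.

Each bag holds 2 vertices, so the decomposition has width 1, which upper-bounds the treewidth. G has an edge, so its treewidth is at least 1. Combining the bounds, tw(G) = 1.

Treewidth 1.
One such decomposition:
Bags: B1 = {0, 1}  B2 = {0, 3}  B3 = {1, 2}
Tree: B1–B2, B1–B3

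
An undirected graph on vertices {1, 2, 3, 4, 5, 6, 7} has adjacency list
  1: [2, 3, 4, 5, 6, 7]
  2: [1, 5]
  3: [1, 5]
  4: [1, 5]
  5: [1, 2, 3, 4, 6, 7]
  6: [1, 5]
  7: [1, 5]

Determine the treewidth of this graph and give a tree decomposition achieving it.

Treewidth 2.
Bags: B1 = {1, 2, 5}  B2 = {1, 5, 7}  B3 = {1, 4, 5}  B4 = {1, 5, 6}  B5 = {1, 3, 5}
Tree: B1–B2, B1–B3, B2–B4, B2–B5

Each bag holds 3 vertices, so the decomposition has width 2, which upper-bounds the treewidth. Conversely, {1, 2, 5} is a clique of size 3, and the vertices of any clique must share a bag in every tree decomposition; so some bag has ≥ 3 vertices and tw(G) ≥ 2. Therefore the treewidth is 2.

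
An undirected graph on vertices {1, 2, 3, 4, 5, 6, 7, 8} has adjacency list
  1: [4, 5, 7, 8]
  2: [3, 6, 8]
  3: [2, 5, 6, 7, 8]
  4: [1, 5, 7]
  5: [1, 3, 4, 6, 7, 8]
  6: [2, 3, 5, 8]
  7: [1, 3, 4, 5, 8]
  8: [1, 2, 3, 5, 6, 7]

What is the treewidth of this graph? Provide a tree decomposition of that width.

Each bag holds 4 vertices, so the decomposition has width 3, which upper-bounds the treewidth. Conversely, {2, 3, 6, 8} is a clique of size 4, and the vertices of any clique must share a bag in every tree decomposition; so some bag has ≥ 4 vertices and tw(G) ≥ 3. The upper and lower bounds meet at 3, so that is the treewidth.

Treewidth 3.
One such decomposition:
Bags: B1 = {3, 5, 6, 8}  B2 = {3, 5, 7, 8}  B3 = {1, 5, 7, 8}  B4 = {2, 3, 6, 8}  B5 = {1, 4, 5, 7}
Tree: B1–B2, B2–B3, B1–B4, B3–B5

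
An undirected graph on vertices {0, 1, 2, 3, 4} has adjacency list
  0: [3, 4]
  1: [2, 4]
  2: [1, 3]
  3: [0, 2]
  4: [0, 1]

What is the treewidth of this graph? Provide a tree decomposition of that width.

The largest bag has 3 vertices, giving width 2; this decomposition certifies tw(G) ≤ 2. Since 1–2–3–0–4–1 is a cycle in G, G is not acyclic. Forests are exactly the graphs of treewidth ≤ 1, so tw(G) ≥ 2. Combining the bounds, tw(G) = 2.

Treewidth 2.
One such decomposition:
Bags: B1 = {1, 2, 3}  B2 = {0, 1, 3}  B3 = {0, 1, 4}
Tree: B1–B2, B2–B3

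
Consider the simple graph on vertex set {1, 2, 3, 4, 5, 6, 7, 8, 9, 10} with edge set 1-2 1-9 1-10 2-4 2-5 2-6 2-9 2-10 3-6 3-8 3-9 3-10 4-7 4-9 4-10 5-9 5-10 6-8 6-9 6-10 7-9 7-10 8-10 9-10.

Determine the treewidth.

3

A width-3 tree decomposition is:
Bags: B1 = {2, 4, 9, 10}  B2 = {2, 6, 9, 10}  B3 = {3, 6, 9, 10}  B4 = {3, 6, 8, 10}  B5 = {1, 2, 9, 10}  B6 = {4, 7, 9, 10}  B7 = {2, 5, 9, 10}
Tree: B1–B2, B2–B3, B3–B4, B2–B5, B1–B6, B2–B7
The largest bag has 4 vertices, giving width 3; this decomposition certifies tw(G) ≤ 3. Conversely, {3, 6, 8, 10} is a clique of size 4, and the vertices of any clique must share a bag in every tree decomposition; so some bag has ≥ 4 vertices and tw(G) ≥ 3. The upper and lower bounds meet at 3, so that is the treewidth.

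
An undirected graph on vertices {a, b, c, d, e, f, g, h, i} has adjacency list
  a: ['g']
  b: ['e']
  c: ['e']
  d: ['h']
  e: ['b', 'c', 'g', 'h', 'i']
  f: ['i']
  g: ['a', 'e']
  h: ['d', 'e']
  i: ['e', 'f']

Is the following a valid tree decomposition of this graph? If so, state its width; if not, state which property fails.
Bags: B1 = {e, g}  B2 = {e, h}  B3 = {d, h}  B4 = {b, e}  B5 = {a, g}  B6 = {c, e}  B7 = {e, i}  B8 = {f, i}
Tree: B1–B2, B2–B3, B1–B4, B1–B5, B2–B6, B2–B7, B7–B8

Vertex coverage: the bags together contain {a, b, c, d, e, f, g, h, i}, the full vertex set. Edge coverage: each edge of G has both endpoints in at least one bag. Running intersection: for every vertex, the bags containing it form a connected subtree. All three properties hold, so this is a valid tree decomposition of width max|bag| − 1 = 1, and hence tw(G) ≤ 1.

Yes; width 1.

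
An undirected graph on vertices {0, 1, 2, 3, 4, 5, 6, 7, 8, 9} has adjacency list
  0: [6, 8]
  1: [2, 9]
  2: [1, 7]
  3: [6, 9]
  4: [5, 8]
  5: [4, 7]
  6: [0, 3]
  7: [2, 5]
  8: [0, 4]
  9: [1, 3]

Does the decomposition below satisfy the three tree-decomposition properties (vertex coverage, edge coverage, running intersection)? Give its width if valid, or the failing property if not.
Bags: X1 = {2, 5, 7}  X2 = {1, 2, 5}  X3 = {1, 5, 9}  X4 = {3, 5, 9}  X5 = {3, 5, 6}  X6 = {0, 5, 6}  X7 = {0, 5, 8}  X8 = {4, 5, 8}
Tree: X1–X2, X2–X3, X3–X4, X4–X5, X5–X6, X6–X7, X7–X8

Vertex coverage: the bags together contain {0, 1, 2, 3, 4, 5, 6, 7, 8, 9}, the full vertex set. Edge coverage: each edge of G has both endpoints in at least one bag. Running intersection: for every vertex, the bags containing it form a connected subtree. All three properties hold, so this is a valid tree decomposition of width max|bag| − 1 = 2, and hence tw(G) ≤ 2.

Yes; width 2.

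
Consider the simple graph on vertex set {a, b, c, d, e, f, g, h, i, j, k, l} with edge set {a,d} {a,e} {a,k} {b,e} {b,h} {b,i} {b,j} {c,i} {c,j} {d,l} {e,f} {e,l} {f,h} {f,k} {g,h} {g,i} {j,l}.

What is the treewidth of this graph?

3

A width-3 tree decomposition is:
Bags: B1 = {a, d, k, l}  B2 = {a, e, k, l}  B3 = {e, f, k, l}  B4 = {e, f, j, l}  B5 = {b, e, f, j}  B6 = {b, f, h, j}  B7 = {b, c, h, j}  B8 = {b, c, h, i}  B9 = {c, g, h, i}
Tree: B1–B2, B2–B3, B3–B4, B4–B5, B5–B6, B6–B7, B7–B8, B8–B9
Each bag holds 4 vertices, so the decomposition has width 3, which upper-bounds the treewidth. For the lower bound: the 4 vertex sets {a,d,k}, {l}, {e}, {b,f,h,j} are disjoint, each induces a connected subgraph, and every pair is joined by at least one edge of G. Contracting each set to a single vertex therefore yields K_{4} as a minor, and since treewidth is minor-monotone, tw(G) ≥ tw(K_{4}) = 3. Hence tw(G) = 3 exactly.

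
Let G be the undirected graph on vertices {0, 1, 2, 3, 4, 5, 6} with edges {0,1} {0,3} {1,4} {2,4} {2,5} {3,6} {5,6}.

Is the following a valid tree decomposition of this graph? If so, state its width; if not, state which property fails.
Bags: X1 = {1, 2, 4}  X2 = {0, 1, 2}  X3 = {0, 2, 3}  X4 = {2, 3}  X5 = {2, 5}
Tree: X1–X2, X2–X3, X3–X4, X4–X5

A tree decomposition must satisfy three properties: every vertex lies in some bag; for every edge, both endpoints lie together in some bag; and for every vertex, the bags containing it form a connected subtree. Here vertex 6 appears in no bag, so the decomposition is invalid.

No — vertex 6 appears in no bag.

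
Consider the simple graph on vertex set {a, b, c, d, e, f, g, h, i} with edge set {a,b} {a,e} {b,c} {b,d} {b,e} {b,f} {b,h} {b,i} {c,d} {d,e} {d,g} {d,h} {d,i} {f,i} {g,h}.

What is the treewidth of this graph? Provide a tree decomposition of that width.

Treewidth 2.
Bags: B1 = {b, d, e}  B2 = {b, c, d}  B3 = {b, d, h}  B4 = {b, d, i}  B5 = {a, b, e}  B6 = {b, f, i}  B7 = {d, g, h}
Tree: B1–B2, B2–B3, B2–B4, B1–B5, B4–B6, B3–B7

The largest bag has 3 vertices, giving width 2; this decomposition certifies tw(G) ≤ 2. On the other hand G contains the 3-clique {d, g, h}. A clique must lie in a single bag of any decomposition, so no decomposition can have width below 2. Hence tw(G) = 2 exactly.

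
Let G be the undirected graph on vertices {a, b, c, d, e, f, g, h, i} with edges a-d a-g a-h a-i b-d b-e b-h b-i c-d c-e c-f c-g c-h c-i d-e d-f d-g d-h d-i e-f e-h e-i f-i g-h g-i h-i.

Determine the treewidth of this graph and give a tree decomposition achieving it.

Treewidth 4.
One optimal decomposition is:
Bags: B1 = {c, d, e, h, i}  B2 = {c, d, g, h, i}  B3 = {a, d, g, h, i}  B4 = {c, d, e, f, i}  B5 = {b, d, e, h, i}
Tree: B1–B2, B2–B3, B1–B4, B1–B5

The largest bag has 5 vertices, giving width 4; this decomposition certifies tw(G) ≤ 4. For the lower bound, the 5 vertices {c, d, g, h, i} are pairwise adjacent, and any tree decomposition puts a clique entirely inside one bag — forcing width ≥ 4. Hence tw(G) = 4 exactly.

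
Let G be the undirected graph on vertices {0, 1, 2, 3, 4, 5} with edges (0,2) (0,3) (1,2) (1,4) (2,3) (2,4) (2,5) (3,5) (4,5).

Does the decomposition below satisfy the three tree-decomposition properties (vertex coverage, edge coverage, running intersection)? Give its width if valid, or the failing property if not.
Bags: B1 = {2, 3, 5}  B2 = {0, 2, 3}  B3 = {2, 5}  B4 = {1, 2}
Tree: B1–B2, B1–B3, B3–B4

A tree decomposition must satisfy three properties: every vertex lies in some bag; for every edge, both endpoints lie together in some bag; and for every vertex, the bags containing it form a connected subtree. Here vertex 4 appears in no bag, so the decomposition is invalid.

No — vertex 4 appears in no bag.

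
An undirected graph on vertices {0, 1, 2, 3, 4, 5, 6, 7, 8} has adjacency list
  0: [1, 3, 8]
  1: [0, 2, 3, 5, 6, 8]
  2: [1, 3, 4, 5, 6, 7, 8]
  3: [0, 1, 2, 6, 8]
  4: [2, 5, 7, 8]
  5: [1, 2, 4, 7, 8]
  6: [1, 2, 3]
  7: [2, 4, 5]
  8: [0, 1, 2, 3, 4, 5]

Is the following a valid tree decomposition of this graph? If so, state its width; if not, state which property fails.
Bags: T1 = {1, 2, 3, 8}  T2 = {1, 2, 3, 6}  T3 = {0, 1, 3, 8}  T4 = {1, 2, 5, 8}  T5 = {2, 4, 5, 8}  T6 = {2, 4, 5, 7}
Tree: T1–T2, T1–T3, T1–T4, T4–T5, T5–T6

Yes; width 3.

Checking the three conditions: (i) the bags cover all of {0, 1, 2, 3, 4, 5, 6, 7, 8}; (ii) for each edge, some bag contains both endpoints; (iii) the bags containing any fixed vertex form a subtree. All hold, so the decomposition is valid with width 4 − 1 = 3.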